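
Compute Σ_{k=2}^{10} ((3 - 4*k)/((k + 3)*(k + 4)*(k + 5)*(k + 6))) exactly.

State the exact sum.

Σ = -19/1120

The ratio is (k + 3)*(4*k + 1)/((k + 7)*(4*k - 3)).
Normal form (A,B,C) = (k + 3, k + 7, k - 3/4).
Need (k + 3)·f(k+1) − (k + 6)·f(k) = k - 3/4.
From deg A=1, deg B=1, deg C=1: d=3.
Solve for f: f(k) = k*(k**2 + 12*k - 73)/240 (degree 3 ≤ 3).
Then R = B(k−1)f/C = k*(k + 6)*(k**2 + 12*k - 73)/(60*(4*k - 3)), so s_k = R(k)·t_k = k*(-k**2 - 12*k + 73)/(60*(k + 3)*(k + 4)*(k + 5)).
Check: Δs_k = (3 - 4*k)/(k**4 + 18*k**3 + 119*k**2 + 342*k + 360). ✓
Σ_(k=2)^(10) t_k = s_(11) − s_(2) = -11/1120 − (1/140) = -19/1120.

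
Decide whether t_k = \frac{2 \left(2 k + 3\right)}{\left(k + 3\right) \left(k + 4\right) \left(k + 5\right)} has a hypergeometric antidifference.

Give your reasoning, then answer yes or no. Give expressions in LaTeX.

The ratio is (k + 3)*(2*k + 5)/((k + 6)*(2*k + 3)).
So A=k + 3 and B=k + 6, with C=k + 3/2.
Key eq: (k + 3)·f(k+1) = (k + 5)·f(k) + (k + 3/2).
Degrees (1,1,1) ⇒ d ≤ 2.
Solving with deg f ≤ 2: f(k) = k*(3*k + 5)/16.
So s_k = (B(k−1)f/C)·t_k = (k*(k + 5)*(3*k + 5)/(8*(2*k + 3)))·t_k = k*(3*k + 5)/(4*(k + 3)*(k + 4)).
s_(k+1) − s_k = 2*(2*k + 3)/(k**3 + 12*k**2 + 47*k + 60) = t_k.

Yes. s_k = \frac{k \left(3 k + 5\right)}{4 \left(k + 3\right) \left(k + 4\right)}.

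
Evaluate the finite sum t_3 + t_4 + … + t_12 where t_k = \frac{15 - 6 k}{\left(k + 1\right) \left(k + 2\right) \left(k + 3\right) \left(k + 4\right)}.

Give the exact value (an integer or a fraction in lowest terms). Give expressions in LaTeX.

r(k) = (k + 1)*(2*k - 3)/((k + 5)*(2*k - 5)) after simplifying.
A = k + 1, B = k + 5, C = k - 5/2.
Solve (k + 1)·f(k+1) − (k + 4)·f(k) = k - 5/2.
From deg A=1, deg B=1, deg C=1: d=3.
Match coefficients ⇒ f(k) = -k*(2*k**2 + 12*k + 31)/18.
Then R = B(k−1)f/C = -k*(k + 4)*(2*k**2 + 12*k + 31)/(9*(2*k - 5)), so s_k = R(k)·t_k = k*(2*k**2 + 12*k + 31)/(3*(k + 1)*(k + 2)*(k + 3)).
s_(k+1) − s_k = 3*(5 - 2*k)/(k**4 + 10*k**3 + 35*k**2 + 50*k + 24) = t_k.
Σ_(k=3)^(12) t_k = s_(13) − s_(3) = 65/96 − (17/24) = -1/32.

Σ = -1/32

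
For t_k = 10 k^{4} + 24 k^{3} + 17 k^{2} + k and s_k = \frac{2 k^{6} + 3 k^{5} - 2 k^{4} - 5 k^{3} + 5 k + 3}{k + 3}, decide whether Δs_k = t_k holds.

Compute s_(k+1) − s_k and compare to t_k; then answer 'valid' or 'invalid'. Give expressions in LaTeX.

Invalid: residual \frac{2 \left(- 8 k^{5} - 53 k^{4} - 92 k^{3} - 54 k^{2} - k + 3\right)}{k^{2} + 7 k + 12} ≠ 0.

s_(k+1) = (2*k**6 + 15*k**5 + 43*k**4 + 57*k**3 + 33*k**2 + 9*k + 6)/(k + 4)
s_(k+1) − s_k = (10*k**6 + 78*k**5 + 199*k**4 + 224*k**3 + 103*k**2 + 10*k + 6)/(k**2 + 7*k + 12)
(s_(k+1) − s_k) − t_k = 2*(-8*k**5 - 53*k**4 - 92*k**3 - 54*k**2 - k + 3)/(k**2 + 7*k + 12)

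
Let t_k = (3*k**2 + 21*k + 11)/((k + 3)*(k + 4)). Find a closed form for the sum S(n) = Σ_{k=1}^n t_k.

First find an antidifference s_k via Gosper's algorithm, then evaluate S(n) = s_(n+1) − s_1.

S(n) = n*(12*n + 23)/(4*(n + 4))

Compute t_(k+1)/t_k: get (k + 3)*(21*k + 3*(k + 1)**2 + 32)/((k + 5)*(3*k**2 + 21*k + 11)).
Factor: A=k + 3; B=k + 5; C=k**2 + 7*k + 11/3.
Need (k + 3)·f(k+1) − (k + 4)·f(k) = k**2 + 7*k + 11/3.
Degrees (1,1,2) ⇒ d ≤ 2.
Solve for f: f(k) = k*(9*k + 2)/9 (degree 2 ≤ 2).
Then R = B(k−1)f/C = k*(k + 4)*(9*k + 2)/(3*(3*k**2 + 21*k + 11)), so s_k = R(k)·t_k = k*(9*k + 2)/(3*(k + 3)).
Δs = (3*k**2 + 21*k + 11)/(k**2 + 7*k + 12), as required.
Σ_(k=1)^n t_k = s_(n+1) − s_(1) = ((9*n**2 + 20*n + 11)/(3*(n + 4))) − (11/12), i.e. n*(12*n + 23)/(4*(n + 4)).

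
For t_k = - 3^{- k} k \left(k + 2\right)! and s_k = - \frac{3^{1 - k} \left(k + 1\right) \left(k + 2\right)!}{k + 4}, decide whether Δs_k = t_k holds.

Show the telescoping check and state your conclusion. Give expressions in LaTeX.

s_(k+1) = -(k + 2)*factorial(k + 3)/(3**k*(k + 5))
s_(k+1) − s_k = -(k**3 + 6*k**2 + 8*k + 9)*factorial(k + 2)/(3**k*(k + 4)*(k + 5))
(s_(k+1) − s_k) − t_k = 3**(1 - k)*(k**2 + 4*k - 3)*factorial(k + 2)/((k + 4)*(k + 5))

Invalid: residual \frac{3^{1 - k} \left(k^{2} + 4 k - 3\right) \left(k + 2\right)!}{\left(k + 4\right) \left(k + 5\right)} ≠ 0.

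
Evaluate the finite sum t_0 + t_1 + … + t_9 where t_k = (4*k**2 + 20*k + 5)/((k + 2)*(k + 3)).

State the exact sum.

t_(k+1)/t_k = (k + 2)*(20*k + 4*(k + 1)**2 + 25)/((k + 4)*(4*k**2 + 20*k + 5)).
A = k + 2, B = k + 4, C = k**2 + 5*k + 5/4.
Key eq: (k + 2)·f(k+1) = (k + 3)·f(k) + (k**2 + 5*k + 5/4).
deg f ≤ 2 (via 1,1,2).
Solve for f: f(k) = k*(8*k - 3)/8 (degree 2 ≤ 2).
R(k) = B(k−1)·f(k)/C(k) = k*(k + 3)*(8*k - 3)/(2*(4*k**2 + 20*k + 5)); s_k = R·t_k = k*(8*k - 3)/(2*(k + 2)).
Check: Δs_k = (4*k**2 + 20*k + 5)/(k**2 + 5*k + 6). ✓
Sum = s_(10) − s_(0); s_(10) = 385/12, s_(0) = 0 ⇒ 385/12.

Σ = 385/12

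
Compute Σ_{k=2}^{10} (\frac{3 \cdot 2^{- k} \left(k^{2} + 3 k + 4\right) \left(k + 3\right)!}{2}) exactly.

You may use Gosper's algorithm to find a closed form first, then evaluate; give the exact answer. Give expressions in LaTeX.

Σ = 1404728145

Compute t_(k+1)/t_k: get (k + 4)*(3*k + (k + 1)**2 + 7)/(2*(k**2 + 3*k + 4)).
Gosper form: A/B · C(k+1)/C(k) with A=k/2 + 2, B=1, C=k**2 + 3*k + 4.
Solve (k/2 + 2)·f(k+1) − (1)·f(k) = k**2 + 3*k + 4.
From deg A=1, deg B=0, deg C=2: d=1.
Solving with deg f ≤ 1: f(k) = 2*k.
R(k) = B(k−1)·f(k)/C(k) = 2*k/(k**2 + 3*k + 4); s_k = R·t_k = 3*k*factorial(k + 3)/2**k.
Verify: 3*(k**2 + 3*k + 4)*factorial(k + 3)/(2*2**k) matches t_k.
Sum = s_(11) − s_(2); s_(11) = 1404728325, s_(2) = 180 ⇒ 1404728145.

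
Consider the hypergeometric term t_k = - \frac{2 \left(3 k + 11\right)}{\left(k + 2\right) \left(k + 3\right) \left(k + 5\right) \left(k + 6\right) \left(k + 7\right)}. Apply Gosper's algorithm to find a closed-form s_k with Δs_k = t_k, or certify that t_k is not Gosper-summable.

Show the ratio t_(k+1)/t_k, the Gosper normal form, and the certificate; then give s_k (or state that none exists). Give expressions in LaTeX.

s_k = \frac{k \left(- k^{2} - 13 k - 52\right)}{30 \left(k^{3} + 13 k^{2} + 52 k + 60\right)}

t_(k+1)/t_k = (k + 2)*(k + 5)*(3*k + 14)/((k + 4)*(k + 8)*(3*k + 11)).
A = k + 2, B = k + 8, C = k**2 + 23*k/3 + 44/3.
Key eq: (k + 2)·f(k+1) = (k + 7)·f(k) + (k**2 + 23*k/3 + 44/3).
deg f ≤ 5 (via 1,1,2).
Solve for f: f(k) = k*(k + 3)*(k + 4)*(k**2 + 13*k + 52)/180 (degree 5 ≤ 5).
Certificate R = B(k−1)f/C = k*(k + 3)*(k + 7)*(k**2 + 13*k + 52)/(60*(3*k + 11)) gives s_k = k*(-k**2 - 13*k - 52)/(30*(k**3 + 13*k**2 + 52*k + 60)).
Verify: 2*(-3*k - 11)/(k**5 + 23*k**4 + 203*k**3 + 853*k**2 + 1692*k + 1260) matches t_k.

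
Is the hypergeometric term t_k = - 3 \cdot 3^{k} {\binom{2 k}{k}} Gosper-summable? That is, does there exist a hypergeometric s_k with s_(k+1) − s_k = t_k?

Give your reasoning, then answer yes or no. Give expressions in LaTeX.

No; the degree bound rules out any f.

The ratio is 6*(2*k + 1)/(k + 1).
Gosper form: A/B · C(k+1)/C(k) with A=12*k + 6, B=k + 1, C=1.
f must satisfy (12*k + 6)·f(k+1) − (k)·f(k) = 1.
From deg A=1, deg B=1, deg C=0: d=-1.
deg f ≤ -1 is impossible — no certificate.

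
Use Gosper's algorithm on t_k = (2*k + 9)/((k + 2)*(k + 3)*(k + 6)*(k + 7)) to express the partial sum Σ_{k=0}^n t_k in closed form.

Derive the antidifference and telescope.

t_(k+1)/t_k = (k + 2)*(k + 6)*(2*k + 11)/((k + 4)*(k + 8)*(2*k + 9)).
Factor: A=k + 2; B=k + 8; C=k**3 + 27*k**2/2 + 121*k/2 + 90.
Set up (k + 2)·f(k+1) − (k + 7)·f(k) − (k**3 + 27*k**2/2 + 121*k/2 + 90) = 0.
d = 5 from the (1,1,3) case.
A polynomial solution: f(k) = k*(k + 3)*(k + 4)*(k + 5)*(k + 8)/24.
Get s_k = R·t_k = k*(k + 8)/(12*(k**2 + 8*k + 12)) with R(k) = B(k−1)f(k)/C(k) = k*(k + 3)*(k + 7)*(k + 8)/(12*(2*k + 9)).
s_(k+1) − s_k = (2*k + 9)/(k**4 + 18*k**3 + 113*k**2 + 288*k + 252) = t_k.
Σ_(k=0)^n t_k = s_(n+1) − s_(0) = ((n**2 + 10*n + 9)/(12*(n**2 + 10*n + 21))) − (0), i.e. (n**2 + 10*n + 9)/(12*(n**2 + 10*n + 21)).

S(n) = (n**2 + 10*n + 9)/(12*(n**2 + 10*n + 21))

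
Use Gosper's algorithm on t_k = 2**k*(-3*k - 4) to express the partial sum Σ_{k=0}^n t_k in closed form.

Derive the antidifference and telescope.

S(n) = -6*2**n*n - 2*2**n - 2

r(k) = 2*(3*k + 7)/(3*k + 4) after simplifying.
Take A(k)=2, B(k)=1, C(k)=k + 4/3.
Set up (2)·f(k+1) − (1)·f(k) − (k + 4/3) = 0.
Bound: deg f ≤ 1.
Solving with deg f ≤ 1: f(k) = (3*k - 2)/3.
Get s_k = R·t_k = 2**k*(2 - 3*k) with R(k) = B(k−1)f(k)/C(k) = (3*k - 2)/(3*k + 4).
Check: Δs_k = 2**k*(-3*k - 4). ✓
s_(n+1) = 2**(n + 1)*(-3*n - 1) and s_(0) = 2, so S(n) = -6*2**n*n - 2*2**n - 2.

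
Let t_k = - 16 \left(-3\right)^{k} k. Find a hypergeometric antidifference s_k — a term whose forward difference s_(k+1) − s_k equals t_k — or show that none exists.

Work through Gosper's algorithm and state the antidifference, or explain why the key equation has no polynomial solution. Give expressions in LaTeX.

t_(k+1)/t_k = -3 - 3/k.
Factor: A=-3; B=1; C=k.
Key eq: (-3)·f(k+1) = (1)·f(k) + (k).
From deg A=0, deg B=0, deg C=1: d=1.
A polynomial solution: f(k) = -(4*k - 3)/16.
Certificate R = B(k−1)f/C = -(4*k - 3)/(16*k) gives s_k = (-3)**k*(4*k - 3).
Verify: -16*(-3)**k*k matches t_k.

s_k = \left(-3\right)^{k} \left(4 k - 3\right)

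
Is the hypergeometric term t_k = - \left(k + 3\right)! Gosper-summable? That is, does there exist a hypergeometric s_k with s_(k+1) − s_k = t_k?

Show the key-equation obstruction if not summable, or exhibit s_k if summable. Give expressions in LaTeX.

No. Not Gosper-summable.

t_(k+1)/t_k = k + 4.
Factor: A=k + 4; B=1; C=1.
Set up (k + 4)·f(k+1) − (1)·f(k) − (1) = 0.
d = -1 from the (1,0,0) case.
deg f ≤ -1 is impossible — no certificate.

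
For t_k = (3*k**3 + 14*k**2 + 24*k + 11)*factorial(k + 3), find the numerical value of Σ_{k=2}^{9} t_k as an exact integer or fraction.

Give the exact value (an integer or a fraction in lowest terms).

r(k) = (3*k**4 + 35*k**3 + 153*k**2 + 296*k + 208)/(3*k**3 + 14*k**2 + 24*k + 11) after simplifying.
A = k + 4, B = 1, C = k**3 + 14*k**2/3 + 8*k + 11/3.
Key eq: (k + 4)·f(k+1) = (1)·f(k) + (k**3 + 14*k**2/3 + 8*k + 11/3).
Bound: deg f ≤ 2.
Match coefficients ⇒ f(k) = (3*k**2 - k + 1)/3.
Certificate R = B(k−1)f/C = (3*k**2 - k + 1)/(3*k**3 + 14*k**2 + 24*k + 11) gives s_k = (3*k**2 - k + 1)*factorial(k + 3).
s_(k+1) − s_k = (3*k**3 + 14*k**2 + 24*k + 11)*factorial(k + 3) = t_k.
Sum = s_(10) − s_(2); s_(10) = 1812063052800, s_(2) = 1320 ⇒ 1812063051480.

Σ = 1812063051480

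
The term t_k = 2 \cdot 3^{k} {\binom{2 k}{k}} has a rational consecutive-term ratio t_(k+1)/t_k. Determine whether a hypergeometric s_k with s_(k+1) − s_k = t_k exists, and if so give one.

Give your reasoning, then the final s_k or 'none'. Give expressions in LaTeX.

r(k) = 6*(2*k + 1)/(k + 1) after simplifying.
Gosper form: A/B · C(k+1)/C(k) with A=12*k + 6, B=k + 1, C=1.
f must satisfy (12*k + 6)·f(k+1) − (k)·f(k) = 1.
From deg A=1, deg B=1, deg C=0: d=-1.
Bound -1 < 0, so the key equation has no polynomial solution.

not Gosper-summable; s_k does not exist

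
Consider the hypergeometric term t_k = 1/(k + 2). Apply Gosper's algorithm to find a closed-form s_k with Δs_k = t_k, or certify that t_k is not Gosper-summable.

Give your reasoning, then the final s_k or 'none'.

Ratio r(k) = (k + 2)/(k + 3).
Take A(k)=k + 2, B(k)=k + 3, C(k)=1.
Key eq: (k + 2)·f(k+1) = (k + 2)·f(k) + (1).
From deg A=1, deg B=1, deg C=0: d=0.
Put f(k) = c0: A·f(k+1) − B(k−1)·f(k) − C = -1; need -1 = 0 — inconsistent ⇒ no f, not summable.

not Gosper-summable; s_k does not exist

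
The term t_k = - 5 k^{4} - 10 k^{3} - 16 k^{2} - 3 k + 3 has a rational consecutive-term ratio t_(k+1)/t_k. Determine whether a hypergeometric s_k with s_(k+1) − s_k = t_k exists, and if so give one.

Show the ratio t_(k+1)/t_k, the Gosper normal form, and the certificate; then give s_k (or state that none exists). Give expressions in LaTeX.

r(k) = (5*k**4 + 30*k**3 + 76*k**2 + 85*k + 31)/(5*k**4 + 10*k**3 + 16*k**2 + 3*k - 3) after simplifying.
Normal form (A,B,C) = (1, 1, k**4 + 2*k**3 + 16*k**2/5 + 3*k/5 - 3/5).
Need (1)·f(k+1) − (1)·f(k) = k**4 + 2*k**3 + 16*k**2/5 + 3*k/5 - 3/5.
deg f ≤ 5 (via 0,0,4).
Solving with deg f ≤ 5: f(k) = k*(k**4 + 2*k**2 - 4*k - 2)/5.
R(k) = B(k−1)·f(k)/C(k) = k*(k**4 + 2*k**2 - 4*k - 2)/(5*k**4 + 10*k**3 + 16*k**2 + 3*k - 3); s_k = R·t_k = k*(-k**4 - 2*k**2 + 4*k + 2).
Verify: -5*k**4 - 10*k**3 - 16*k**2 - 3*k + 3 matches t_k.

s_k = k \left(- k^{4} - 2 k^{2} + 4 k + 2\right)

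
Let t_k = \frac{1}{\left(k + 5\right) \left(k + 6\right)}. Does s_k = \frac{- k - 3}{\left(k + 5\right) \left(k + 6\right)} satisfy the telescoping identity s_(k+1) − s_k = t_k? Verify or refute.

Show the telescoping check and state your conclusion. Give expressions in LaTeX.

Invalid: residual - \frac{6}{k^{3} + 18 k^{2} + 107 k + 210} ≠ 0.

s_(k+1) = (-k - 4)/((k + 6)*(k + 7))
s_(k+1) − s_k = (k + 1)/(k**3 + 18*k**2 + 107*k + 210)
(s_(k+1) − s_k) − t_k = -6/(k**3 + 18*k**2 + 107*k + 210)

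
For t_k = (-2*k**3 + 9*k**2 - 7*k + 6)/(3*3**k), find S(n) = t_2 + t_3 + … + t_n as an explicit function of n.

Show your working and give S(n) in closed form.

Compute t_(k+1)/t_k: get (2*k**3 - 3*k**2 - 5*k - 6)/(3*(2*k**3 - 9*k**2 + 7*k - 6)).
Normal form (A,B,C) = (1/3, 1, k**3 - 9*k**2/2 + 7*k/2 - 3).
f must satisfy (1/3)·f(k+1) − (1)·f(k) = k**3 - 9*k**2/2 + 7*k/2 - 3.
From deg A=0, deg B=0, deg C=3: d=3.
Coefficient equations give f(k) = -3*(k**3 - 3*k**2 + 2*k - 3)/2.
Get s_k = R·t_k = (k**3 - 3*k**2 + 2*k - 3)/3**k with R(k) = B(k−1)f(k)/C(k) = -3*(k**3 - 3*k**2 + 2*k - 3)/(2*k**3 - 9*k**2 + 7*k - 6).
s_(k+1) − s_k = (-2*k**3 + 9*k**2 - 7*k + 6)/(3*3**k) = t_k.
s_(n+1) = 3**(-n - 1)*(n**3 - n - 3) and s_(2) = -1/3, so S(n) = 3**(-n - 1)*(3**n + n**3 - n - 3).

S(n) = 3**(-n - 1)*(3**n + n**3 - n - 3)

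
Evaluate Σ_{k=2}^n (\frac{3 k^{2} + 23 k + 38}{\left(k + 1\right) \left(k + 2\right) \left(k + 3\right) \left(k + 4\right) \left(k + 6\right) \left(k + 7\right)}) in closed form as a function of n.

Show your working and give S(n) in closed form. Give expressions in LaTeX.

Ratio r(k) = (k + 1)*(k + 6)*(23*k + 3*(k + 1)**2 + 61)/((k + 5)*(k + 8)*(3*k**2 + 23*k + 38)).
Gosper form: A/B · C(k+1)/C(k) with A=k + 1, B=k + 8, C=k**3 + 38*k**2/3 + 51*k + 190/3.
Need (k + 1)·f(k+1) − (k + 7)·f(k) = k**3 + 38*k**2/3 + 51*k + 190/3.
Degrees (1,1,3) ⇒ d ≤ 6.
Coefficient equations give f(k) = k*(k + 2)*(k + 4)*(k + 5)*(k**2 + 10*k + 27)/54.
Then R = B(k−1)f/C = k*(k + 2)*(k + 4)*(k + 7)*(k**2 + 10*k + 27)/(18*(3*k**2 + 23*k + 38)), so s_k = R(k)·t_k = k*(k**2 + 10*k + 27)/(18*(k**3 + 10*k**2 + 27*k + 18)).
Verify: (3*k**2 + 23*k + 38)/(k**6 + 23*k**5 + 207*k**4 + 925*k**3 + 2144*k**2 + 2412*k + 1008) matches t_k.
Telescope: S(n) = s_(n+1) − s_(2) = (n**3 + 13*n**2 + 50*n + 38)/(18*(n**3 + 13*n**2 + 50*n + 56)) − (17/360) = (n**3 + 13*n**2 + 50*n - 64)/(120*(n**3 + 13*n**2 + 50*n + 56)).

S(n) = \frac{n^{3} + 13 n^{2} + 50 n - 64}{120 \left(n^{3} + 13 n^{2} + 50 n + 56\right)}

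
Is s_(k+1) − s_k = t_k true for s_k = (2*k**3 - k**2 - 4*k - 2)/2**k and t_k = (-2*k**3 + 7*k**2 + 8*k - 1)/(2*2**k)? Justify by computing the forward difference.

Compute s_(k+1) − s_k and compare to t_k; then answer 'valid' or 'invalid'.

valid (s_(k+1) − s_k reduces to t_k)

s_(k+1) = (2*k**3 + 5*k**2 - 5)/(2*2**k)
s_(k+1) − s_k = (-2*k**3 + 7*k**2 + 8*k - 1)/(2*2**k)
(s_(k+1) − s_k) − t_k = 0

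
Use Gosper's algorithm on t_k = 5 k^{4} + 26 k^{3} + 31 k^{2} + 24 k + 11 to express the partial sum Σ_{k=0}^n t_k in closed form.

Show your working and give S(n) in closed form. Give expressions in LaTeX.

Step 1: r(k) = (5*k**4 + 46*k**3 + 139*k**2 + 184*k + 97)/(5*k**4 + 26*k**3 + 31*k**2 + 24*k + 11).
Normal form (A,B,C) = (1, 1, k**4 + 26*k**3/5 + 31*k**2/5 + 24*k/5 + 11/5).
Set up (1)·f(k+1) − (1)·f(k) − (k**4 + 26*k**3/5 + 31*k**2/5 + 24*k/5 + 11/5) = 0.
Bound: deg f ≤ 5.
Match coefficients ⇒ f(k) = k*(k**4 + 4*k**3 - k**2 + 3*k + 4)/5.
Then R = B(k−1)f/C = k*(k**4 + 4*k**3 - k**2 + 3*k + 4)/(5*k**4 + 26*k**3 + 31*k**2 + 24*k + 11), so s_k = R(k)·t_k = k*(k**4 + 4*k**3 - k**2 + 3*k + 4).
s_(k+1) − s_k = 5*k**4 + 26*k**3 + 31*k**2 + 24*k + 11 = t_k.
Σ_(k=0)^n t_k = s_(n+1) − s_(0) = (n**5 + 9*n**4 + 25*n**3 + 34*n**2 + 28*n + 11) − (0), i.e. n**5 + 9*n**4 + 25*n**3 + 34*n**2 + 28*n + 11.

S(n) = n^{5} + 9 n^{4} + 25 n^{3} + 34 n^{2} + 28 n + 11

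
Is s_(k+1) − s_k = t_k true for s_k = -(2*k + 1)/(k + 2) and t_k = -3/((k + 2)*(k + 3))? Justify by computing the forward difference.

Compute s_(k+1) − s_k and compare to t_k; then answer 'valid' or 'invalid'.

Valid — Δs_k = t_k.

s_(k+1) = (-2*k - 3)/(k + 3)
s_(k+1) − s_k = -3/(k**2 + 5*k + 6)
(s_(k+1) − s_k) − t_k = 0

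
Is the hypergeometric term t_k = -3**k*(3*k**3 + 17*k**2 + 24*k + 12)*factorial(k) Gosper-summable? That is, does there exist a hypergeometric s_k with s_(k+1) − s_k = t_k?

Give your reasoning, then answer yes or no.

Yes. s_k = -3**k*k*(k + 3)*factorial(k).

r(k) = 3*(3*k**4 + 29*k**3 + 93*k**2 + 123*k + 56)/(3*k**3 + 17*k**2 + 24*k + 12) after simplifying.
So A=3*k + 3 and B=1, with C=k**3 + 17*k**2/3 + 8*k + 4.
Need (3*k + 3)·f(k+1) − (1)·f(k) = k**3 + 17*k**2/3 + 8*k + 4.
Bound: deg f ≤ 2.
Solve for f: f(k) = k*(k + 3)/3 (degree 2 ≤ 2).
So s_k = (B(k−1)f/C)·t_k = (k*(k + 3)/(3*k**3 + 17*k**2 + 24*k + 12))·t_k = -3**k*k*(k + 3)*factorial(k).
Verify: -3**k*(3*k**3 + 17*k**2 + 24*k + 12)*factorial(k) matches t_k.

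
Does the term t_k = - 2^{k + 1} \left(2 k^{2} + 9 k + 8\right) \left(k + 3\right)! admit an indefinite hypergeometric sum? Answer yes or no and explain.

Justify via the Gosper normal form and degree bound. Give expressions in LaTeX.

Yes. s_k = - 2^{k + 1} k \left(k + 3\right)!.

r(k) = 2*(2*k**3 + 21*k**2 + 71*k + 76)/(2*k**2 + 9*k + 8) after simplifying.
Take A(k)=2*k + 8, B(k)=1, C(k)=k**2 + 9*k/2 + 4.
Set up (2*k + 8)·f(k+1) − (1)·f(k) − (k**2 + 9*k/2 + 4) = 0.
Bound: deg f ≤ 1.
Match coefficients ⇒ f(k) = k/2.
R(k) = B(k−1)·f(k)/C(k) = k/(2*k**2 + 9*k + 8); s_k = R·t_k = -2**(k + 1)*k*factorial(k + 3).
Verify: -2**(k + 1)*(2*k**2 + 9*k + 8)*factorial(k + 3) matches t_k.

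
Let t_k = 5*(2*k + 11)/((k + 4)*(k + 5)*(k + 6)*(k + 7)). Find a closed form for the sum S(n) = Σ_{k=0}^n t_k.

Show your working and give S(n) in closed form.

The ratio is (k + 4)*(2*k + 13)/((k + 8)*(2*k + 11)).
So A=k + 4 and B=k + 8, with C=k + 11/2.
Set up (k + 4)·f(k+1) − (k + 7)·f(k) − (k + 11/2) = 0.
deg f ≤ 3 (via 1,1,1).
Match coefficients ⇒ f(k) = k*(k + 5)*(k + 10)/48.
Then R = B(k−1)f/C = k*(k + 5)*(k + 7)*(k + 10)/(24*(2*k + 11)), so s_k = R(k)·t_k = 5*k*(k + 10)/(24*(k**2 + 10*k + 24)).
Δs = 5*(2*k + 11)/(k**4 + 22*k**3 + 179*k**2 + 638*k + 840), as required.
Evaluate: s_(n+1) = 5*(n**2 + 12*n + 11)/(24*(n**2 + 12*n + 35)); subtract s_(0) = 0 ⇒ S(n) = 5*(n**2 + 12*n + 11)/(24*(n**2 + 12*n + 35)).

S(n) = 5*(n**2 + 12*n + 11)/(24*(n**2 + 12*n + 35))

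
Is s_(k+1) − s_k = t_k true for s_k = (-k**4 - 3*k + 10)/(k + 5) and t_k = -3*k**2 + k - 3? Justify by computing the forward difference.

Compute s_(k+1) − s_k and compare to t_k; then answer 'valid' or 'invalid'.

s_(k+1) = (-3*k - (k + 1)**4 + 7)/(k + 6)
s_(k+1) − s_k = (-3*k**4 - 26*k**3 - 34*k**2 - 21*k - 30)/(k**2 + 11*k + 30)
(s_(k+1) − s_k) − t_k = 6*(k**3 + 8*k**2 - 3*k + 10)/(k**2 + 11*k + 30)

Invalid: residual 6*(k**3 + 8*k**2 - 3*k + 10)/(k**2 + 11*k + 30) ≠ 0.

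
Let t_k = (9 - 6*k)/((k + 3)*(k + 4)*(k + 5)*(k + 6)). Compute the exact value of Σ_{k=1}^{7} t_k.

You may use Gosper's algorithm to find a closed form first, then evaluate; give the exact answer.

Σ = -63/5720

Ratio r(k) = (k + 3)*(2*k - 1)/((k + 7)*(2*k - 3)).
Gosper form: A/B · C(k+1)/C(k) with A=k + 3, B=k + 7, C=k - 3/2.
Need (k + 3)·f(k+1) − (k + 6)·f(k) = k - 3/2.
deg f ≤ 3 (via 1,1,1).
A polynomial solution: f(k) = -k/2.
Get s_k = R·t_k = 3*k/((k + 3)*(k + 4)*(k + 5)) with R(k) = B(k−1)f(k)/C(k) = -k*(k + 6)/(2*k - 3).
Verify: 3*(3 - 2*k)/(k**4 + 18*k**3 + 119*k**2 + 342*k + 360) matches t_k.
Evaluate s at k=8 and k=1: 2/143 and 1/40; difference -63/5720.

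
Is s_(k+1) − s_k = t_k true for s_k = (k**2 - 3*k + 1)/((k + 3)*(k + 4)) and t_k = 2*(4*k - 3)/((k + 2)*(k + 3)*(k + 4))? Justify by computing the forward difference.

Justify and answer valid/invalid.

s_(k+1) = (k**2 - k - 1)/(k**2 + 9*k + 20)
s_(k+1) − s_k = 2*(5*k - 4)/(k**3 + 12*k**2 + 47*k + 60)
(s_(k+1) − s_k) − t_k = 2*(k**2 - 11*k + 7)/(k**4 + 14*k**3 + 71*k**2 + 154*k + 120)

Invalid: residual 2*(k**2 - 11*k + 7)/(k**4 + 14*k**3 + 71*k**2 + 154*k + 120) ≠ 0.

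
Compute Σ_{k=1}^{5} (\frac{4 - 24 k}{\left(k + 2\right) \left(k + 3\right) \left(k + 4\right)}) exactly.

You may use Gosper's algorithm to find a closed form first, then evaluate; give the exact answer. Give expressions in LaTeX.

Step 1: r(k) = (k + 2)*(6*k + 5)/((k + 5)*(6*k - 1)).
Gosper form: A/B · C(k+1)/C(k) with A=k + 2, B=k + 5, C=k - 1/6.
Set up (k + 2)·f(k+1) − (k + 4)·f(k) − (k - 1/6) = 0.
deg f ≤ 2 (via 1,1,1).
Solving with deg f ≤ 2: f(k) = k*(11*k - 17)/72.
Certificate R = B(k−1)f/C = k*(k + 4)*(11*k - 17)/(12*(6*k - 1)) gives s_k = -k*(11*k - 17)/(3*(k + 2)*(k + 3)).
Check: Δs_k = 4*(1 - 6*k)/(k**3 + 9*k**2 + 26*k + 24). ✓
Telescoping: Σ = s_(6) − s_(1) = -49/36 − (1/6) = -55/36.

Σ = -55/36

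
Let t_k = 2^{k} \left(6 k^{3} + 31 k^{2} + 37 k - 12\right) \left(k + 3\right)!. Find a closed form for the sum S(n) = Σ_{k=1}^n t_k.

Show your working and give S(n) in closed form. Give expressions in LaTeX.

S(n) = 6 \cdot 2^{n} n^{2} \left(n + 4\right)! + 10 \cdot 2^{n} n \left(n + 4\right)! - 4 \cdot 2^{n} \left(n + 4\right)! + 96

Step 1: r(k) = 2*(6*k**4 + 73*k**3 + 313*k**2 + 530*k + 248)/(6*k**3 + 31*k**2 + 37*k - 12).
So A=2*k + 8 and B=1, with C=k**3 + 31*k**2/6 + 37*k/6 - 2.
Key eq: (2*k + 8)·f(k+1) = (1)·f(k) + (k**3 + 31*k**2/6 + 37*k/6 - 2).
Bound: deg f ≤ 2.
Solve for f: f(k) = (k + 1)*(3*k - 4)/6 (degree 2 ≤ 2).
Get s_k = R·t_k = 2**k*(k + 1)*(3*k - 4)*factorial(k + 3) with R(k) = B(k−1)f(k)/C(k) = (k + 1)*(3*k - 4)/(6*k**3 + 31*k**2 + 37*k - 12).
Verify: 2**k*(6*k**3 + 31*k**2 + 37*k - 12)*factorial(k + 3) matches t_k.
Σ_(k=1)^n t_k = s_(n+1) − s_(1) = (2**(n + 1)*(n + 2)*(3*n - 1)*factorial(n + 4)) − (-96), i.e. 6*2**n*n**2*factorial(n + 4) + 10*2**n*n*factorial(n + 4) - 4*2**n*factorial(n + 4) + 96.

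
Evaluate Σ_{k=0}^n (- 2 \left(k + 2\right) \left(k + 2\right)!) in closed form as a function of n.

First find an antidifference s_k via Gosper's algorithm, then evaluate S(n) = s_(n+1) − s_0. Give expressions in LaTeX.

t_(k+1)/t_k = (k + 3)**2/(k + 2).
Take A(k)=k + 3, B(k)=1, C(k)=k + 2.
Set up (k + 3)·f(k+1) − (1)·f(k) − (k + 2) = 0.
d = 0 from the (1,0,1) case.
Solve for f: f(k) = 1 (degree 0 ≤ 0).
So s_k = (B(k−1)f/C)·t_k = (1/(k + 2))·t_k = -2*factorial(k + 2).
Verify: -2*(k + 2)*factorial(k + 2) matches t_k.
Σ_(k=0)^n t_k = s_(n+1) − s_(0) = (-2*factorial(n + 3)) − (-4), i.e. 4 - 2*factorial(n + 3).

S(n) = 4 - 2 \left(n + 3\right)!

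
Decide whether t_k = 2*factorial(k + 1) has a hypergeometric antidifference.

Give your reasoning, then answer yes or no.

No; the degree bound rules out any f.

Ratio r(k) = k + 2.
Factor: A=k + 2; B=1; C=1.
f must satisfy (k + 2)·f(k+1) − (1)·f(k) = 1.
From deg A=1, deg B=0, deg C=0: d=-1.
Negative degree bound (-1): no f exists, t_k not Gosper-summable.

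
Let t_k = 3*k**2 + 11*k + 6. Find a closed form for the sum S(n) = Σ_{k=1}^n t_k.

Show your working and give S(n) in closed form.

S(n) = n*(n**2 + 7*n + 12)

r(k) = (3*k**2 + 17*k + 20)/(3*k**2 + 11*k + 6) after simplifying.
Take A(k)=1, B(k)=1, C(k)=k**2 + 11*k/3 + 2.
Solve (1)·f(k+1) − (1)·f(k) = k**2 + 11*k/3 + 2.
d = 3 from the (0,0,2) case.
Solve for f: f(k) = k*(k**2 + 4*k + 1)/3 (degree 3 ≤ 3).
Then R = B(k−1)f/C = k*(k**2 + 4*k + 1)/((k + 3)*(3*k + 2)), so s_k = R(k)·t_k = k*(k**2 + 4*k + 1).
Check: Δs_k = 3*k**2 + 11*k + 6. ✓
Evaluate: s_(n+1) = n**3 + 7*n**2 + 12*n + 6; subtract s_(1) = 6 ⇒ S(n) = n*(n**2 + 7*n + 12).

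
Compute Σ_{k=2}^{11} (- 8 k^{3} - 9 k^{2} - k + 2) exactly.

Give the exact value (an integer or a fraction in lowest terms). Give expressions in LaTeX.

Σ = -39430

Compute t_(k+1)/t_k: get (8*k**3 + 33*k**2 + 43*k + 16)/(8*k**3 + 9*k**2 + k - 2).
A = 1, B = 1, C = k**3 + 9*k**2/8 + k/8 - 1/4.
f must satisfy (1)·f(k+1) − (1)·f(k) = k**3 + 9*k**2/8 + k/8 - 1/4.
Degrees (0,0,3) ⇒ d ≤ 4.
A polynomial solution: f(k) = k*(2*k**3 - k**2 - 2*k - 1)/8.
Get s_k = R·t_k = k*(-2*k**3 + k**2 + 2*k + 1) with R(k) = B(k−1)f(k)/C(k) = k*(2*k**3 - k**2 - 2*k - 1)/(8*k**3 + 9*k**2 + k - 2).
Verify: -8*k**3 - 9*k**2 - k + 2 matches t_k.
Telescoping: Σ = s_(12) − s_(2) = -39444 − (-14) = -39430.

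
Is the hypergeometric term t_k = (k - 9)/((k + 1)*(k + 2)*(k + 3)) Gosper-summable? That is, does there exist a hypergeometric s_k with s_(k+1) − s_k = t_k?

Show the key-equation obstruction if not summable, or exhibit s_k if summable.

Ratio r(k) = (k - 8)*(k + 1)/((k - 9)*(k + 4)).
A = k + 1, B = k + 4, C = k - 9.
Key eq: (k + 1)·f(k+1) = (k + 3)·f(k) + (k - 9).
Degrees (1,1,1) ⇒ d ≤ 2.
Solve for f: f(k) = -k*(2*k + 7) (degree 2 ≤ 2).
Get s_k = R·t_k = k*(-2*k - 7)/((k + 1)*(k + 2)) with R(k) = B(k−1)f(k)/C(k) = -k*(k + 3)*(2*k + 7)/(k - 9).
Δs = (k - 9)/(k**3 + 6*k**2 + 11*k + 6), as required.

Yes. s_k = k*(-2*k - 7)/((k + 1)*(k + 2)).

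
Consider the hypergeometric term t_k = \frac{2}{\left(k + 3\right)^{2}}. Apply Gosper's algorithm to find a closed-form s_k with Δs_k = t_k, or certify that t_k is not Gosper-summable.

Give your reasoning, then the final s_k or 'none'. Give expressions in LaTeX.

t_(k+1)/t_k = (k + 3)**2/(k + 4)**2.
Normal form (A,B,C) = (k**2 + 6*k + 9, k**2 + 8*k + 16, 1).
Need (k**2 + 6*k + 9)·f(k+1) − (k**2 + 6*k + 9)·f(k) = 1.
deg f ≤ 0 (via 2,2,0).
f = c0 ⇒ A·f(k+1) − B(k−1)·f(k) − C = -1. The system {-1 = 0} is inconsistent; no antidifference.

none — t_k is not Gosper-summable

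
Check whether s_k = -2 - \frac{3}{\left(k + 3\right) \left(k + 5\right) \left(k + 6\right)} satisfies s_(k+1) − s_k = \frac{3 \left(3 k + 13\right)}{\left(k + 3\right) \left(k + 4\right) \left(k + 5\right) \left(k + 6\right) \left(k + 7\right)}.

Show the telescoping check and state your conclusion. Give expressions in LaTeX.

valid (s_(k+1) − s_k reduces to t_k)

s_(k+1) = -2 - 3/((k + 4)*(k + 6)*(k + 7))
s_(k+1) − s_k = 3*(3*k + 13)/(k**5 + 25*k**4 + 245*k**3 + 1175*k**2 + 2754*k + 2520)
(s_(k+1) − s_k) − t_k = 0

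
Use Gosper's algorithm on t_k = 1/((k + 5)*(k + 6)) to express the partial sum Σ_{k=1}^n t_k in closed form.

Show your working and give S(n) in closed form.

S(n) = n/(6*(n + 6))

t_(k+1)/t_k = (k + 5)/(k + 7).
A = k + 5, B = k + 7, C = 1.
Solve (k + 5)·f(k+1) − (k + 6)·f(k) = 1.
Degrees (1,1,0) ⇒ d ≤ 1.
Solving with deg f ≤ 1: f(k) = k/5.
Then R = B(k−1)f/C = k*(k + 6)/5, so s_k = R(k)·t_k = k/(5*(k + 5)).
Check: Δs_k = 1/(k**2 + 11*k + 30). ✓
Telescope: S(n) = s_(n+1) − s_(1) = (n + 1)/(5*(n + 6)) − (1/30) = n/(6*(n + 6)).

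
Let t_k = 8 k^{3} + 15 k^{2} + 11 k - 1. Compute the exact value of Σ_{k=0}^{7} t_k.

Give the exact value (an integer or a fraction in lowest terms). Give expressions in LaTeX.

Σ = 8672

Step 1: r(k) = (8*k**3 + 39*k**2 + 65*k + 33)/(8*k**3 + 15*k**2 + 11*k - 1).
Normal form (A,B,C) = (1, 1, k**3 + 15*k**2/8 + 11*k/8 - 1/8).
Solve (1)·f(k+1) − (1)·f(k) = k**3 + 15*k**2/8 + 11*k/8 - 1/8.
d = 4 from the (0,0,3) case.
Solving with deg f ≤ 4: f(k) = k*(2*k**3 + k**2 - 4)/8.
R(k) = B(k−1)·f(k)/C(k) = k*(2*k**3 + k**2 - 4)/(8*k**3 + 15*k**2 + 11*k - 1); s_k = R·t_k = k*(2*k**3 + k**2 - 4).
s_(k+1) − s_k = 8*k**3 + 15*k**2 + 11*k - 1 = t_k.
Telescoping: Σ = s_(8) − s_(0) = 8672 − (0) = 8672.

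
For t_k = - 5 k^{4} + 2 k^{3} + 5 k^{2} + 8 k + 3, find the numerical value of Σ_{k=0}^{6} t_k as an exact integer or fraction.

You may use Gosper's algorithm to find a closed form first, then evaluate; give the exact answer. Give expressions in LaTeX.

Σ = -9849

t_(k+1)/t_k = (5*k**4 + 18*k**3 + 19*k**2 - 4*k - 13)/(5*k**4 - 2*k**3 - 5*k**2 - 8*k - 3).
Factor: A=1; B=1; C=k**4 - 2*k**3/5 - k**2 - 8*k/5 - 3/5.
Solve (1)·f(k+1) − (1)·f(k) = k**4 - 2*k**3/5 - k**2 - 8*k/5 - 3/5.
From deg A=0, deg B=0, deg C=4: d=5.
Coefficient equations give f(k) = k**2*(k**3 - 3*k**2 + k - 2)/5.
Get s_k = R·t_k = k**2*(-k**3 + 3*k**2 - k + 2) with R(k) = B(k−1)f(k)/C(k) = k**2*(k**3 - 3*k**2 + k - 2)/(5*k**4 - 2*k**3 - 5*k**2 - 8*k - 3).
Verify: -5*k**4 + 2*k**3 + 5*k**2 + 8*k + 3 matches t_k.
Telescoping: Σ = s_(7) − s_(0) = -9849 − (0) = -9849.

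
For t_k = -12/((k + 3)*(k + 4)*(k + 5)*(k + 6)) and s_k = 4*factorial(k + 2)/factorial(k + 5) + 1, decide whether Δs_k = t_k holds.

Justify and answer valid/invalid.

s_(k+1) = 4*factorial(k + 3)/factorial(k + 6) + 1
s_(k+1) − s_k = -12/((k + 3)*(k + 4)*(k + 5)*(k + 6))
(s_(k+1) − s_k) − t_k = 0

Valid — Δs_k = t_k.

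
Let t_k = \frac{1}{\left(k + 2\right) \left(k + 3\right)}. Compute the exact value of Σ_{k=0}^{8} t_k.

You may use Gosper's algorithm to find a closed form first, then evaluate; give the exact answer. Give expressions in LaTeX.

Ratio r(k) = (k + 2)/(k + 4).
A = k + 2, B = k + 4, C = 1.
Need (k + 2)·f(k+1) − (k + 3)·f(k) = 1.
Bound: deg f ≤ 1.
Match coefficients ⇒ f(k) = k/2.
Then R = B(k−1)f/C = k*(k + 3)/2, so s_k = R(k)·t_k = k/(2*(k + 2)).
s_(k+1) − s_k = 1/(k**2 + 5*k + 6) = t_k.
Evaluate s at k=9 and k=0: 9/22 and 0; difference 9/22.

Σ = 9/22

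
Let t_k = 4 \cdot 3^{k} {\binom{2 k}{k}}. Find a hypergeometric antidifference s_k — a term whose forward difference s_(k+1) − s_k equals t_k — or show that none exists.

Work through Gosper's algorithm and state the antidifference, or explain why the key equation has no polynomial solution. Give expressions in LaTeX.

none — t_k is not Gosper-summable

t_(k+1)/t_k = 6*(2*k + 1)/(k + 1).
Gosper form: A/B · C(k+1)/C(k) with A=12*k + 6, B=k + 1, C=1.
f must satisfy (12*k + 6)·f(k+1) − (k)·f(k) = 1.
Bound: deg f ≤ -1.
deg f ≤ -1 is impossible — no certificate.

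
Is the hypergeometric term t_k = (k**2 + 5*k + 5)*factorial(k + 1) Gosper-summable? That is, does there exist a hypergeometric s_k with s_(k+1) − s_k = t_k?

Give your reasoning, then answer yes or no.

t_(k+1)/t_k = (k + 2)*(5*k + (k + 1)**2 + 10)/(k**2 + 5*k + 5).
Factor: A=k + 2; B=1; C=k**2 + 5*k + 5.
Key eq: (k + 2)·f(k+1) = (1)·f(k) + (k**2 + 5*k + 5).
Bound: deg f ≤ 1.
Solve for f: f(k) = k + 3 (degree 1 ≤ 1).
Then R = B(k−1)f/C = (k + 3)/(k**2 + 5*k + 5), so s_k = R(k)·t_k = (k + 3)*factorial(k + 1).
s_(k+1) − s_k = (k**2 + 5*k + 5)*factorial(k + 1) = t_k.

Yes. s_k = (k + 3)*factorial(k + 1).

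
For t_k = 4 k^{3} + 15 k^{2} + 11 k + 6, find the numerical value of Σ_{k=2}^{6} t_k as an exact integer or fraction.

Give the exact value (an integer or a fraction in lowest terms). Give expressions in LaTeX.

Σ = 3360

t_(k+1)/t_k = (4*k**3 + 27*k**2 + 53*k + 36)/(4*k**3 + 15*k**2 + 11*k + 6).
Take A(k)=1, B(k)=1, C(k)=k**3 + 15*k**2/4 + 11*k/4 + 3/2.
Key eq: (1)·f(k+1) = (1)·f(k) + (k**3 + 15*k**2/4 + 11*k/4 + 3/2).
Bound: deg f ≤ 4.
Solve for f: f(k) = k*(k**3 + 3*k**2 - k + 3)/4 (degree 4 ≤ 4).
So s_k = (B(k−1)f/C)·t_k = (k*(k**3 + 3*k**2 - k + 3)/((k + 3)*(4*k**2 + 3*k + 2)))·t_k = k*(k**3 + 3*k**2 - k + 3).
s_(k+1) − s_k = 4*k**3 + 15*k**2 + 11*k + 6 = t_k.
Evaluate s at k=7 and k=2: 3402 and 42; difference 3360.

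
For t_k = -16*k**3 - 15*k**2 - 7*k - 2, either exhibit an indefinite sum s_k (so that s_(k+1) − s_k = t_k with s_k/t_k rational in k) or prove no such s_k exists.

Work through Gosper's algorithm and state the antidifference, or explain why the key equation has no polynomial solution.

s_k = -4*k**4 + 3*k**3 - k

t_(k+1)/t_k = (16*k**3 + 63*k**2 + 85*k + 40)/(16*k**3 + 15*k**2 + 7*k + 2).
Take A(k)=1, B(k)=1, C(k)=k**3 + 15*k**2/16 + 7*k/16 + 1/8.
Key eq: (1)·f(k+1) = (1)·f(k) + (k**3 + 15*k**2/16 + 7*k/16 + 1/8).
Degrees (0,0,3) ⇒ d ≤ 4.
Coefficient equations give f(k) = k*(4*k**3 - 3*k**2 + 1)/16.
Certificate R = B(k−1)f/C = k*(4*k**3 - 3*k**2 + 1)/(16*k**3 + 15*k**2 + 7*k + 2) gives s_k = -4*k**4 + 3*k**3 - k.
Δs = -16*k**3 - 15*k**2 - 7*k - 2, as required.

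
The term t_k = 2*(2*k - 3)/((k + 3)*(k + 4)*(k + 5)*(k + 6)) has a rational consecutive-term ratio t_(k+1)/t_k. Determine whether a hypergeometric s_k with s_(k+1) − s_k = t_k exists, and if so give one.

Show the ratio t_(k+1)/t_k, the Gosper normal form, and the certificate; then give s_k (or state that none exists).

s_k = -2*k/((k + 3)*(k + 4)*(k + 5))

Step 1: r(k) = (k + 3)*(2*k - 1)/((k + 7)*(2*k - 3)).
Factor: A=k + 3; B=k + 7; C=k - 3/2.
Need (k + 3)·f(k+1) − (k + 6)·f(k) = k - 3/2.
Degrees (1,1,1) ⇒ d ≤ 3.
Coefficient equations give f(k) = -k/2.
R(k) = B(k−1)·f(k)/C(k) = -k*(k + 6)/(2*k - 3); s_k = R·t_k = -2*k/((k + 3)*(k + 4)*(k + 5)).
Δs = 2*(2*k - 3)/(k**4 + 18*k**3 + 119*k**2 + 342*k + 360), as required.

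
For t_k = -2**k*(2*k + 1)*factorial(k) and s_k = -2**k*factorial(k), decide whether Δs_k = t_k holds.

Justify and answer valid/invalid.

valid; difference matches t_k

s_(k+1) = -2**(k + 1)*factorial(k + 1)
s_(k+1) − s_k = -2**k*(2*k + 1)*factorial(k)
(s_(k+1) − s_k) − t_k = 0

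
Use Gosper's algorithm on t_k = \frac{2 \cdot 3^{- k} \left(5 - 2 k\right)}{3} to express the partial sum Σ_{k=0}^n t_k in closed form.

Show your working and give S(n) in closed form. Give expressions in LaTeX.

S(n) = \frac{2 \cdot 3^{- n} \left(6 \cdot 3^{n} + n - 1\right)}{3}

The ratio is (2*k - 3)/(3*(2*k - 5)).
Normal form (A,B,C) = (1/3, 1, k - 5/2).
f must satisfy (1/3)·f(k+1) − (1)·f(k) = k - 5/2.
d = 1 from the (0,0,1) case.
Match coefficients ⇒ f(k) = -3*(k - 2)/2.
Then R = B(k−1)f/C = -3*(k - 2)/(2*k - 5), so s_k = R(k)·t_k = 2*(k - 2)/3**k.
s_(k+1) − s_k = 2*(5 - 2*k)/(3*3**k) = t_k.
s_(n+1) = 2*3**(-n - 1)*(n - 1) and s_(0) = -4, so S(n) = 2*(6*3**n + n - 1)/(3*3**n).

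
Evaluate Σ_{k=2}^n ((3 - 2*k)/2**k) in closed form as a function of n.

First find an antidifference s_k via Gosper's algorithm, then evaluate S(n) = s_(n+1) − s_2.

S(n) = 2**(-n - 1)*(-3*2**n + 4*n + 2)

Compute t_(k+1)/t_k: get (2*k - 1)/(2*(2*k - 3)).
A = 1/2, B = 1, C = k - 3/2.
f must satisfy (1/2)·f(k+1) − (1)·f(k) = k - 3/2.
From deg A=0, deg B=0, deg C=1: d=1.
Match coefficients ⇒ f(k) = 1 - 2*k.
Then R = B(k−1)f/C = -2*(2*k - 1)/(2*k - 3), so s_k = R(k)·t_k = 2*(2*k - 1)/2**k.
Verify: (3 - 2*k)/2**k matches t_k.
Evaluate: s_(n+1) = (2*n + 1)/2**n; subtract s_(2) = 3/2 ⇒ S(n) = 2**(-n - 1)*(-3*2**n + 4*n + 2).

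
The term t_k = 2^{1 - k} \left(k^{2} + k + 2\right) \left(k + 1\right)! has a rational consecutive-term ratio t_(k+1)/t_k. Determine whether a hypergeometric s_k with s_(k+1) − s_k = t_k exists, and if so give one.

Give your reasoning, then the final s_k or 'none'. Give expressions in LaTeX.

s_k = 2^{2 - k} k \left(k + 1\right)!

Step 1: r(k) = (k + 2)*(k + (k + 1)**2 + 3)/(2*(k**2 + k + 2)).
Gosper form: A/B · C(k+1)/C(k) with A=k/2 + 1, B=1, C=k**2 + k + 2.
Solve (k/2 + 1)·f(k+1) − (1)·f(k) = k**2 + k + 2.
deg f ≤ 1 (via 1,0,2).
Coefficient equations give f(k) = 2*k.
R(k) = B(k−1)·f(k)/C(k) = 2*k/(k**2 + k + 2); s_k = R·t_k = 2**(2 - k)*k*factorial(k + 1).
s_(k+1) − s_k = 2**(1 - k)*(k**2 + k + 2)*factorial(k + 1) = t_k.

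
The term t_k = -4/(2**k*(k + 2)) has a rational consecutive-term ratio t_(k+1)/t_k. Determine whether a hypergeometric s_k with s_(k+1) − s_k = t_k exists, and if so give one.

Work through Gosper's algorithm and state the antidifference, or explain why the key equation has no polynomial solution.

t_(k+1)/t_k = (k + 2)/(2*(k + 3)).
A = k/2 + 1, B = k + 3, C = 1.
Set up (k/2 + 1)·f(k+1) − (k + 2)·f(k) − (1) = 0.
d = -1 from the (1,1,0) case.
deg f ≤ -1 is impossible — no certificate.

no hypergeometric antidifference exists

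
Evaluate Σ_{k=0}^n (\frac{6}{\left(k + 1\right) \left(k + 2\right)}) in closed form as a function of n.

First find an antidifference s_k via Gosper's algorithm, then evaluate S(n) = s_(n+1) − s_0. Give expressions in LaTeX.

S(n) = \frac{6 \left(n + 1\right)}{n + 2}

The ratio is (k + 1)/(k + 3).
A = k + 1, B = k + 3, C = 1.
Key eq: (k + 1)·f(k+1) = (k + 2)·f(k) + (1).
From deg A=1, deg B=1, deg C=0: d=1.
Coefficient equations give f(k) = k.
Get s_k = R·t_k = 6*k/(k + 1) with R(k) = B(k−1)f(k)/C(k) = k*(k + 2).
Δs = 6/(k**2 + 3*k + 2), as required.
Telescope: S(n) = s_(n+1) − s_(0) = 6*(n + 1)/(n + 2) − (0) = 6*(n + 1)/(n + 2).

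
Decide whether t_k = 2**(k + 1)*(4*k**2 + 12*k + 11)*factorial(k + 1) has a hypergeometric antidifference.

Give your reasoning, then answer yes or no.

Yes. s_k = 2**(k + 1)*(2*k + 1)*factorial(k + 1).

Ratio r(k) = 2*(4*k**3 + 28*k**2 + 67*k + 54)/(4*k**2 + 12*k + 11).
Gosper form: A/B · C(k+1)/C(k) with A=2*k + 4, B=1, C=k**2 + 3*k + 11/4.
Need (2*k + 4)·f(k+1) − (1)·f(k) = k**2 + 3*k + 11/4.
deg f ≤ 1 (via 1,0,2).
A polynomial solution: f(k) = (2*k + 1)/4.
So s_k = (B(k−1)f/C)·t_k = ((2*k + 1)/(4*k**2 + 12*k + 11))·t_k = 2**(k + 1)*(2*k + 1)*factorial(k + 1).
Δs = 2**(k + 1)*(4*k**2 + 12*k + 11)*factorial(k + 1), as required.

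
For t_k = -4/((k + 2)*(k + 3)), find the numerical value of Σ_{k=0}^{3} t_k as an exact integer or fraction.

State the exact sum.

Σ = -4/3

t_(k+1)/t_k = (k + 2)/(k + 4).
Take A(k)=k + 2, B(k)=k + 4, C(k)=1.
f must satisfy (k + 2)·f(k+1) − (k + 3)·f(k) = 1.
deg f ≤ 1 (via 1,1,0).
Solving with deg f ≤ 1: f(k) = k/2.
Then R = B(k−1)f/C = k*(k + 3)/2, so s_k = R(k)·t_k = -2*k/(k + 2).
Verify: -4/(k**2 + 5*k + 6) matches t_k.
Telescoping: Σ = s_(4) − s_(0) = -4/3 − (0) = -4/3.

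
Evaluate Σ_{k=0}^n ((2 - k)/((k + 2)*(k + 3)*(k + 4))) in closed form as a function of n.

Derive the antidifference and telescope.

t_(k+1)/t_k = (k - 1)*(k + 2)/((k - 2)*(k + 5)).
Gosper form: A/B · C(k+1)/C(k) with A=k + 2, B=k + 5, C=k - 2.
Need (k + 2)·f(k+1) − (k + 4)·f(k) = k - 2.
d = 2 from the (1,1,1) case.
Solve for f: f(k) = -k (degree 1 ≤ 2).
Then R = B(k−1)f/C = -k*(k + 4)/(k - 2), so s_k = R(k)·t_k = k/((k + 2)*(k + 3)).
Δs = (2 - k)/(k**3 + 9*k**2 + 26*k + 24), as required.
Σ_(k=0)^n t_k = s_(n+1) − s_(0) = ((n + 1)/(n**2 + 7*n + 12)) − (0), i.e. (n + 1)/(n**2 + 7*n + 12).

S(n) = (n + 1)/(n**2 + 7*n + 12)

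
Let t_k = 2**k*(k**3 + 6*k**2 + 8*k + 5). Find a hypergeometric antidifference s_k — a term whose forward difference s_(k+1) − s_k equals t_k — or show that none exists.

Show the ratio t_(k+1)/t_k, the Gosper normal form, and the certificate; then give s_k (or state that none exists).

r(k) = 2*(k**3 + 9*k**2 + 23*k + 20)/(k**3 + 6*k**2 + 8*k + 5) after simplifying.
Gosper form: A/B · C(k+1)/C(k) with A=2, B=1, C=k**3 + 6*k**2 + 8*k + 5.
Set up (2)·f(k+1) − (1)·f(k) − (k**3 + 6*k**2 + 8*k + 5) = 0.
Degrees (0,0,3) ⇒ d ≤ 3.
Match coefficients ⇒ f(k) = k**3 + 2*k - 1.
Get s_k = R·t_k = 2**k*(k**3 + 2*k - 1) with R(k) = B(k−1)f(k)/C(k) = (k**3 + 2*k - 1)/(k**3 + 6*k**2 + 8*k + 5).
Δs = 2**k*(k**3 + 6*k**2 + 8*k + 5), as required.

s_k = 2**k*(k**3 + 2*k - 1)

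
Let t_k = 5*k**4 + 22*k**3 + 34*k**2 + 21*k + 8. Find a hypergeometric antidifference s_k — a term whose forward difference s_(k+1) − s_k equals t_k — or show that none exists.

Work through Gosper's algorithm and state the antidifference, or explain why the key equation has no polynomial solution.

Compute t_(k+1)/t_k: get (5*k**4 + 42*k**3 + 130*k**2 + 175*k + 90)/(5*k**4 + 22*k**3 + 34*k**2 + 21*k + 8).
So A=1 and B=1, with C=k**4 + 22*k**3/5 + 34*k**2/5 + 21*k/5 + 8/5.
Need (1)·f(k+1) − (1)·f(k) = k**4 + 22*k**3/5 + 34*k**2/5 + 21*k/5 + 8/5.
From deg A=0, deg B=0, deg C=4: d=5.
Solve for f: f(k) = k*(k**4 + 3*k**3 + 2*k**2 - k + 3)/5 (degree 5 ≤ 5).
So s_k = (B(k−1)f/C)·t_k = (k*(k**4 + 3*k**3 + 2*k**2 - k + 3)/(5*k**4 + 22*k**3 + 34*k**2 + 21*k + 8))·t_k = k*(k**4 + 3*k**3 + 2*k**2 - k + 3).
Check: Δs_k = 5*k**4 + 22*k**3 + 34*k**2 + 21*k + 8. ✓

s_k = k*(k**4 + 3*k**3 + 2*k**2 - k + 3)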